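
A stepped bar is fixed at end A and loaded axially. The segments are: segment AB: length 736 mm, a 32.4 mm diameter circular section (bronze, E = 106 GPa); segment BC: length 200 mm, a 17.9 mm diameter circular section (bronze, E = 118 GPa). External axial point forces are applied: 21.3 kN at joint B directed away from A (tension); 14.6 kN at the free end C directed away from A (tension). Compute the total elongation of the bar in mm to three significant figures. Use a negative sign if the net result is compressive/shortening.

0.401 mm

Internal axial forces (sectioning from the free end, tension +): N_BC = 14.6 kN, N_AB = 35.9 kN.
A_AB = 824.5 mm².
A_BC = 251.6 mm².
δ_AB = 35900·736/(824.5·106000) = 0.3023 mm
δ_BC = 14600·200/(251.6·118000) = 0.09833 mm
δ = Σδ_i = 0.4007 mm.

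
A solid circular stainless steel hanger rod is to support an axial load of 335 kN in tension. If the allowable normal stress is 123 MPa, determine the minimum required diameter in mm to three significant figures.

58.9 mm

Required area A ≥ P/σ_allow = 335000/123 = 2724 mm².
For a solid circular section, d ≥ √(4A/π) = 58.89 mm.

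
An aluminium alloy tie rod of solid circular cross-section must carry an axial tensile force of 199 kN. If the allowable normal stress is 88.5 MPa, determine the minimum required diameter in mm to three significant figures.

53.5 mm

Required area A ≥ P/σ_allow = 199000/88.5 = 2249 mm².
For a solid circular section, d ≥ √(4A/π) = 53.51 mm.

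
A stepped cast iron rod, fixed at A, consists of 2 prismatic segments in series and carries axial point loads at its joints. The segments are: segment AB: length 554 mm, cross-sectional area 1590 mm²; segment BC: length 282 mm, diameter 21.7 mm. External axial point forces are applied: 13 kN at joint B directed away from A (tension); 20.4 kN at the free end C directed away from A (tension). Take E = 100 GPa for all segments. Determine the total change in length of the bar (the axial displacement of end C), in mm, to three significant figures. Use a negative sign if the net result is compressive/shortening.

0.272 mm

Internal axial forces (sectioning from the free end, tension +): N_BC = 20.4 kN, N_AB = 33.4 kN.
A_BC = 369.8 mm².
δ_AB = 33400·554/(1590·100000) = 0.1164 mm
δ_BC = 20400·282/(369.8·100000) = 0.1555 mm
δ = Σδ_i = 0.2719 mm.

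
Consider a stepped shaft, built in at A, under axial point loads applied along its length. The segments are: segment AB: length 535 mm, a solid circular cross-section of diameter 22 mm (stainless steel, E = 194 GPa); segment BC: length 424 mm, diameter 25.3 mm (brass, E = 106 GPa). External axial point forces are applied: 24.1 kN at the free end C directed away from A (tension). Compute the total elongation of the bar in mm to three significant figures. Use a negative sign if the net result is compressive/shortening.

Internal axial forces (sectioning from the free end, tension +): N_BC = 24.1 kN, N_AB = 24.1 kN.
A_AB = 380.1 mm².
A_BC = 502.7 mm².
δ_AB = 24100·535/(380.1·194000) = 0.1748 mm
δ_BC = 24100·424/(502.7·106000) = 0.1918 mm
δ = Σδ_i = 0.3666 mm.

0.367 mm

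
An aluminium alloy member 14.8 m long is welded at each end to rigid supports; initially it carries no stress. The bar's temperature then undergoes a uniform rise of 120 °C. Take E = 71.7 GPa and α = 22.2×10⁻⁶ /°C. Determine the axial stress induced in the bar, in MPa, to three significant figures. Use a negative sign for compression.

Free thermal expansion αLΔT = 22.2e-6 · 14800 · 120 = 39.43 mm.
The walls impose strain ε = −(39.43)/14800 = -2.6640e-03; σ = Eε = 71700 · -2.6640e-03 = -191 MPa.

-191 MPa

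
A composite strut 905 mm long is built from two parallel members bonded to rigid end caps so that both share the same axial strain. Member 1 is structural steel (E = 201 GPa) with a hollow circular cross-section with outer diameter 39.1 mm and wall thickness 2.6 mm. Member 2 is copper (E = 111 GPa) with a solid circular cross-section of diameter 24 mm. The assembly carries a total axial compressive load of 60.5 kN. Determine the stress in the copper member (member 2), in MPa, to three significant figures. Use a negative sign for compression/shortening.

A_1 = 298.1 mm².
A_2 = 452.4 mm².
Equal strain + equilibrium ⇒ each member carries load in proportion to AE: A₁E₁ = 59930000 N, A₂E₂ = 50220000 N, ΣAE = 110100000 N.
σ₂ = P·E₂/ΣAE = -60500·111000/110100000 = -60.97 MPa.

-61.0 MPa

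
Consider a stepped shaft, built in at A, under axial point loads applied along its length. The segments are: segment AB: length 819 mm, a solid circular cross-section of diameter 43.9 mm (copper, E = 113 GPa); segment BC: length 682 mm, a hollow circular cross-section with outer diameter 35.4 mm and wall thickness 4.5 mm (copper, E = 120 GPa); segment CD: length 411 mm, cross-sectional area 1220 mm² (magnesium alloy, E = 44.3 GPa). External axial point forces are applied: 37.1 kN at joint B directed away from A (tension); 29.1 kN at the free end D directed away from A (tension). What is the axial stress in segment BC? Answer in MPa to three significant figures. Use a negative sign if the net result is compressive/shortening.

66.6 MPa

Internal axial forces (sectioning from the free end, tension +): N_CD = 29.1 kN, N_BC = 29.1 kN, N_AB = 66.2 kN.
A_BC = 436.8 mm².
σ_BC = N_BC/A_BC = 29100/436.8 = 66.62 MPa.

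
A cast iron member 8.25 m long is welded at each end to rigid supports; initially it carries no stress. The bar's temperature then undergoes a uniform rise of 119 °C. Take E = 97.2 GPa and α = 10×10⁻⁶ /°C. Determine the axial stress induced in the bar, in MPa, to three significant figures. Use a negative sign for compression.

Free thermal expansion αLΔT = 10e-6 · 8250 · 119 = 9.817 mm.
The walls impose strain ε = −(9.817)/8250 = -1.1900e-03; σ = Eε = 97200 · -1.1900e-03 = -115.7 MPa.

-116 MPa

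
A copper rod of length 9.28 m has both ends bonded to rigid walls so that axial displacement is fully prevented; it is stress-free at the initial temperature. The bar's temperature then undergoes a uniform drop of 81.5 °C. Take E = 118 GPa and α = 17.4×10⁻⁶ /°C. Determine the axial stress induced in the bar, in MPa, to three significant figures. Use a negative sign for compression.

167 MPa

Free thermal expansion αLΔT = 17.4e-6 · 9280 · -81.5 = -13.16 mm.
The walls impose strain ε = −(-13.16)/9280 = 1.4181e-03; σ = Eε = 118000 · 1.4181e-03 = 167.3 MPa.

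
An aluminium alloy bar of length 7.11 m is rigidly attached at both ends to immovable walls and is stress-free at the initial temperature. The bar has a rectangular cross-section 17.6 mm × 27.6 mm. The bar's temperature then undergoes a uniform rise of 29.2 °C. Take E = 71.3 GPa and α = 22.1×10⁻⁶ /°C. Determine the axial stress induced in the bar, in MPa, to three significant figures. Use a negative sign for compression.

Free thermal expansion αLΔT = 22.1e-6 · 7110 · 29.2 = 4.588 mm.
The walls impose strain ε = −(4.588)/7110 = -6.4532e-04; σ = Eε = 71300 · -6.4532e-04 = -46.01 MPa.

-46.0 MPa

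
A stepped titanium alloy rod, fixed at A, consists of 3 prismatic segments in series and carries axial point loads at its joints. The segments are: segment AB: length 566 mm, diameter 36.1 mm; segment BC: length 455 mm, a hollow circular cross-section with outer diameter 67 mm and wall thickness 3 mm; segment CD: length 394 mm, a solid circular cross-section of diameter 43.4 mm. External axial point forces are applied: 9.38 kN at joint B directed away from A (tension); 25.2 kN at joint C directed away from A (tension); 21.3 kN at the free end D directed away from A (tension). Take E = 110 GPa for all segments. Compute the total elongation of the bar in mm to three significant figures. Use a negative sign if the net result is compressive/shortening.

Internal axial forces (sectioning from the free end, tension +): N_CD = 21.3 kN, N_BC = 46.5 kN, N_AB = 55.88 kN.
A_AB = 1024 mm².
A_BC = 603.2 mm².
A_CD = 1479 mm².
δ_AB = 55880·566/(1024·110000) = 0.2809 mm
δ_BC = 46500·455/(603.2·110000) = 0.3189 mm
δ_CD = 21300·394/(1479·110000) = 0.05157 mm
δ = Σδ_i = 0.6514 mm.

0.651 mm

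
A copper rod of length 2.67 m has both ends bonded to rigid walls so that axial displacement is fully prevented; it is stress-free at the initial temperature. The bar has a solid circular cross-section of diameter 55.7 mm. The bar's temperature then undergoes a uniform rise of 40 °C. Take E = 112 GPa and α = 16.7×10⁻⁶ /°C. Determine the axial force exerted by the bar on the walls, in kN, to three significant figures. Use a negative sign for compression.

-182 kN

Free thermal expansion αLΔT = 16.7e-6 · 2670 · 40 = 1.784 mm.
The walls impose strain ε = −(1.784)/2670 = -6.6800e-04; σ = Eε = 112000 · -6.6800e-04 = -74.82 MPa.
Wall reaction R = σ·A = -74.82·2437 = -182300 N = -182.3 kN.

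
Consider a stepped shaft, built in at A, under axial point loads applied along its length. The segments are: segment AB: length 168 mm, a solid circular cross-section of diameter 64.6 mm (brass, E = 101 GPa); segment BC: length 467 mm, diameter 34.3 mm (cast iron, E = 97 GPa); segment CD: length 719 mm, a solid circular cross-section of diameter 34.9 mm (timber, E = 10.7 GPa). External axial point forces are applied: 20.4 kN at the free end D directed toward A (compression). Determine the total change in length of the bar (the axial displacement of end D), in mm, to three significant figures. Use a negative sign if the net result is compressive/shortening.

-1.55 mm

Internal axial forces (sectioning from the free end, tension +): N_CD = -20.4 kN, N_BC = -20.4 kN, N_AB = -20.4 kN.
A_AB = 3278 mm².
A_BC = 924 mm².
A_CD = 956.6 mm².
δ_AB = -20400·168/(3278·101000) = -0.01035 mm
δ_BC = -20400·467/(924·97000) = -0.1063 mm
δ_CD = -20400·719/(956.6·10700) = -1.433 mm
δ = Σδ_i = -1.55 mm.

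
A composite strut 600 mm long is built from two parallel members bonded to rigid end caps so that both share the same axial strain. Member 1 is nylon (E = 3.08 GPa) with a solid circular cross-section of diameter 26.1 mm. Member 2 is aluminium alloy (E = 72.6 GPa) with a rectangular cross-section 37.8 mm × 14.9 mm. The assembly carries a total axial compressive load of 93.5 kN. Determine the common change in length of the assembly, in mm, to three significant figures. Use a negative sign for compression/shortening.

-1.32 mm

A_1 = 535 mm².
A_2 = 563.2 mm².
Equal strain + equilibrium ⇒ each member carries load in proportion to AE: A₁E₁ = 1648000 N, A₂E₂ = 40890000 N, ΣAE = 42540000 N.
δ = PL/ΣAE = -93500·600/42540000 = -1.319 mm.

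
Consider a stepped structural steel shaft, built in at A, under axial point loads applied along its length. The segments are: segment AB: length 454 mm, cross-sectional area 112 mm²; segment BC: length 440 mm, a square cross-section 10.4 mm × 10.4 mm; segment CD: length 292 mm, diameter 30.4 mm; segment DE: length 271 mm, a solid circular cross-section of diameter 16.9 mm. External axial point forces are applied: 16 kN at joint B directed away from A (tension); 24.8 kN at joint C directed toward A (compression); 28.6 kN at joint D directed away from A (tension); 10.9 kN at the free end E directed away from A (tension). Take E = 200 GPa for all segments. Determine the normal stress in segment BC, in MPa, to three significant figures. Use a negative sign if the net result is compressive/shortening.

136 MPa

Internal axial forces (sectioning from the free end, tension +): N_DE = 10.9 kN, N_CD = 39.5 kN, N_BC = 14.7 kN, N_AB = 30.7 kN.
A_BC = 108.2 mm².
σ_BC = N_BC/A_BC = 14700/108.2 = 135.9 MPa.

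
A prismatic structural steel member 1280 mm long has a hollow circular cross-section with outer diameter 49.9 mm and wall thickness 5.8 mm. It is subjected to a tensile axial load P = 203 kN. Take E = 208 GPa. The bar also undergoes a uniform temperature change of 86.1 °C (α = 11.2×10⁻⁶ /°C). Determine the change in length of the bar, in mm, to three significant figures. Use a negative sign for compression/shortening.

A = 803.6 mm².
δ_mech = NL/(AE) = 203000·1280/(803.6·208000) = 1.555 mm.
δ_thermal = αLΔT = 11.2e-6·1280·86.1 = 1.234 mm.
δ = δ_mech + δ_thermal = 2.789 mm.

2.79 mm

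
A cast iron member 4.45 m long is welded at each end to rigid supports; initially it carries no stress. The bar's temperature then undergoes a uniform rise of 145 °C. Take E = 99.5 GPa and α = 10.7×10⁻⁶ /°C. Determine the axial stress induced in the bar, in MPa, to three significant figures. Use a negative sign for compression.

-154 MPa

Free thermal expansion αLΔT = 10.7e-6 · 4450 · 145 = 6.904 mm.
The walls impose strain ε = −(6.904)/4450 = -1.5515e-03; σ = Eε = 99500 · -1.5515e-03 = -154.4 MPa.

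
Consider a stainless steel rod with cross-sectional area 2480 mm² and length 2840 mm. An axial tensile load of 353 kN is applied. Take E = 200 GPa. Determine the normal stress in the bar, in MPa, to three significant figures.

σ = N/A = 353000/2480 = 142.3 MPa.

142 MPa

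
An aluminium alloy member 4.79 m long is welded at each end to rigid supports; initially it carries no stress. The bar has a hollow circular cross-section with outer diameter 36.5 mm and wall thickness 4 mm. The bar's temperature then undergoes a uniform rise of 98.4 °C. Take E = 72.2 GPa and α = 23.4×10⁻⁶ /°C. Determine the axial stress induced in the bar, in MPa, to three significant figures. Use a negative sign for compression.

Free thermal expansion αLΔT = 23.4e-6 · 4790 · 98.4 = 11.03 mm.
The walls impose strain ε = −(11.03)/4790 = -2.3026e-03; σ = Eε = 72200 · -2.3026e-03 = -166.2 MPa.

-166 MPa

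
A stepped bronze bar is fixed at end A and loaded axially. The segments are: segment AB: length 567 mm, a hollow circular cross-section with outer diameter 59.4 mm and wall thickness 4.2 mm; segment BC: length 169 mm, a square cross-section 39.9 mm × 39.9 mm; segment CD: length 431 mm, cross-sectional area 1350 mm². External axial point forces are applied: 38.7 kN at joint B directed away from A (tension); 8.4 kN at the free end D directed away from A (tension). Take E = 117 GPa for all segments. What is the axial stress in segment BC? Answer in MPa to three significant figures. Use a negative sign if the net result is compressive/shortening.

Internal axial forces (sectioning from the free end, tension +): N_CD = 8.4 kN, N_BC = 8.4 kN, N_AB = 47.1 kN.
A_BC = 1592 mm².
σ_BC = N_BC/A_BC = 8400/1592 = 5.276 MPa.

5.28 MPa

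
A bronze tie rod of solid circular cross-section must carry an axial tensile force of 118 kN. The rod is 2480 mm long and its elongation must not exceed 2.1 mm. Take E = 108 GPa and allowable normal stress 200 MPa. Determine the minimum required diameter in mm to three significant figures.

40.5 mm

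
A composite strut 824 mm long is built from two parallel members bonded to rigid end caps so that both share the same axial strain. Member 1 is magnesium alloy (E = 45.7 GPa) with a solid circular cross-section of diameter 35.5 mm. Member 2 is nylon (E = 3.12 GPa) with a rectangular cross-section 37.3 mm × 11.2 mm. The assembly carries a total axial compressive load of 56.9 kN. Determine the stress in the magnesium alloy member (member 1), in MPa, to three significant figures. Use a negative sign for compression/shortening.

-55.9 MPa

A_1 = 989.8 mm².
A_2 = 417.8 mm².
Equal strain + equilibrium ⇒ each member carries load in proportion to AE: A₁E₁ = 45230000 N, A₂E₂ = 1303000 N, ΣAE = 46540000 N.
σ₁ = P·E₁/ΣAE = -56900·45700/46540000 = -55.88 MPa.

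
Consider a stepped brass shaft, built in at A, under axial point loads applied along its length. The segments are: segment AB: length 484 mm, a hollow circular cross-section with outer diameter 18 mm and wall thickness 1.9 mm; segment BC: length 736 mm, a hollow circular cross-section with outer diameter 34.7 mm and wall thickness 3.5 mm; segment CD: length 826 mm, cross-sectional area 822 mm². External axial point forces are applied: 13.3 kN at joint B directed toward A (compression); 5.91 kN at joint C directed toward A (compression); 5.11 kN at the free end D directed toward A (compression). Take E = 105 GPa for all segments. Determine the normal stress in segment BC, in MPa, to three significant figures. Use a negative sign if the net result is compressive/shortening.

Internal axial forces (sectioning from the free end, tension +): N_CD = -5.11 kN, N_BC = -11.02 kN, N_AB = -24.32 kN.
A_BC = 343.1 mm².
σ_BC = N_BC/A_BC = -11020/343.1 = -32.12 MPa.

-32.1 MPa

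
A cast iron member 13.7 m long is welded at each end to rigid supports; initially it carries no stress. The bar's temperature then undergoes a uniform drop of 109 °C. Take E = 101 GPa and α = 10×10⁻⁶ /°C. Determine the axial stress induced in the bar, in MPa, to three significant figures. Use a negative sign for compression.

110 MPa

Free thermal expansion αLΔT = 10e-6 · 13700 · -109 = -14.93 mm.
The walls impose strain ε = −(-14.93)/13700 = 1.0900e-03; σ = Eε = 101000 · 1.0900e-03 = 110.1 MPa.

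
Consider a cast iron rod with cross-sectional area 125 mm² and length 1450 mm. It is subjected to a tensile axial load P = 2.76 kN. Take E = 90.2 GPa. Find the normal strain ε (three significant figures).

2.45e-04

σ = N/A = 22.08 MPa; ε = σ/E = 22.08/90200 = 2.448e-04.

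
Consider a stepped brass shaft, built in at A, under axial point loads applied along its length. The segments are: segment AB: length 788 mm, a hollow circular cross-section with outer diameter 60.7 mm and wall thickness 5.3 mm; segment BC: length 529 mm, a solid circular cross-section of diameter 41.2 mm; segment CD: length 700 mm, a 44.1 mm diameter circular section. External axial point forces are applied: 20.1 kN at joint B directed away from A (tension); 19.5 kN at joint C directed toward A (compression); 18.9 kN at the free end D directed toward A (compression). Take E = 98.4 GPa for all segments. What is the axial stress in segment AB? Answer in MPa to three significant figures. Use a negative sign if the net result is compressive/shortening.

Internal axial forces (sectioning from the free end, tension +): N_CD = -18.9 kN, N_BC = -38.4 kN, N_AB = -18.3 kN.
A_AB = 922.4 mm².
σ_AB = N_AB/A_AB = -18300/922.4 = -19.84 MPa.

-19.8 MPa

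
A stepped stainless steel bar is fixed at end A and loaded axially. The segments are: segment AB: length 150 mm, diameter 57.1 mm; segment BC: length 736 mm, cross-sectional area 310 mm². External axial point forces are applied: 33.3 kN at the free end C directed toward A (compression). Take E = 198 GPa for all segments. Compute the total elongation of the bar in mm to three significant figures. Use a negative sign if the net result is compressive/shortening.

-0.409 mm

Internal axial forces (sectioning from the free end, tension +): N_BC = -33.3 kN, N_AB = -33.3 kN.
A_AB = 2561 mm².
δ_AB = -33300·150/(2561·198000) = -0.009852 mm
δ_BC = -33300·736/(310·198000) = -0.3993 mm
δ = Σδ_i = -0.4091 mm.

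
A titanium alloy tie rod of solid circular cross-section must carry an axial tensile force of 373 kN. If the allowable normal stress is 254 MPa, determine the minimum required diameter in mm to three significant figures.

Required area A ≥ P/σ_allow = 373000/254 = 1469 mm².
For a solid circular section, d ≥ √(4A/π) = 43.24 mm.

43.2 mm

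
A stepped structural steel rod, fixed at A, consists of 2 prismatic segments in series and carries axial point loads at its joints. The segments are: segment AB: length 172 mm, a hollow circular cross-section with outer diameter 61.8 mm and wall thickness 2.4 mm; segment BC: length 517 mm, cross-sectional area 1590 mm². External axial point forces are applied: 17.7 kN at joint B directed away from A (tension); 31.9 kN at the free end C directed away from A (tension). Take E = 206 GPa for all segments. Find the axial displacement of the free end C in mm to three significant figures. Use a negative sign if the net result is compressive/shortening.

Internal axial forces (sectioning from the free end, tension +): N_BC = 31.9 kN, N_AB = 49.6 kN.
A_AB = 447.9 mm².
δ_AB = 49600·172/(447.9·206000) = 0.09247 mm
δ_BC = 31900·517/(1590·206000) = 0.05035 mm
δ = Σδ_i = 0.1428 mm.

0.143 mm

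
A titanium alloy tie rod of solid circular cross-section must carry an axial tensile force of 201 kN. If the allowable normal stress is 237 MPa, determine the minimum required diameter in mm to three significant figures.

32.9 mm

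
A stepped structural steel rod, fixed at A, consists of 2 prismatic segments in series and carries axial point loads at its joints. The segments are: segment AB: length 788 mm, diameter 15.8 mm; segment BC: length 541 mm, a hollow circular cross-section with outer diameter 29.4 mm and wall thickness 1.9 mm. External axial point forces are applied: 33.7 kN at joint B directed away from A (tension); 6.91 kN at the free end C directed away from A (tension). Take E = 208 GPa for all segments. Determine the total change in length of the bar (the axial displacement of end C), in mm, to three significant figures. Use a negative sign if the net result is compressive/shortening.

Internal axial forces (sectioning from the free end, tension +): N_BC = 6.91 kN, N_AB = 40.61 kN.
A_AB = 196.1 mm².
A_BC = 164.1 mm².
δ_AB = 40610·788/(196.1·208000) = 0.7847 mm
δ_BC = 6910·541/(164.1·208000) = 0.1095 mm
δ = Σδ_i = 0.8942 mm.

0.894 mm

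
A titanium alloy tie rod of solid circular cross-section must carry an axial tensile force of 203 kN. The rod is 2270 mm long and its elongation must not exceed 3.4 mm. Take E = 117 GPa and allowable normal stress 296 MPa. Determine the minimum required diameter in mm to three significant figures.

38.4 mm

Required area A ≥ P/σ_allow = 203000/296 = 685.8 mm².
For a solid circular section, d ≥ √(4A/π) = 29.55 mm.
Elongation limit: A ≥ PL/(Eδ_allow) = 203000·2270/(117000·3.4) = 1158 mm² ⇒ d ≥ 38.4 mm.
The elongation limit governs.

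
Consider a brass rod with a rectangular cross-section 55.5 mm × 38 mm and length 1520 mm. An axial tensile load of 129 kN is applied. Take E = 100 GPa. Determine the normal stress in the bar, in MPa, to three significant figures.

A = 2109 mm².
σ = N/A = 129000/2109 = 61.17 MPa.

61.2 MPa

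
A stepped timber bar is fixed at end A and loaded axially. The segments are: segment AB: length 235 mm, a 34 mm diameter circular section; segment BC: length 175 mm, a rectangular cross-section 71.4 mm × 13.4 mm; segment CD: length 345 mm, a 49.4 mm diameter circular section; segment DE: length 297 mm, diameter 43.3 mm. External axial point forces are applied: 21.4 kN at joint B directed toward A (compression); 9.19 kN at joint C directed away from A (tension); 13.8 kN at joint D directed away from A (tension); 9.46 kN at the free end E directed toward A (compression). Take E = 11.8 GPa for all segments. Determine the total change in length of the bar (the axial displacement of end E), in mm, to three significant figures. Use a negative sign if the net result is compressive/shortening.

Internal axial forces (sectioning from the free end, tension +): N_DE = -9.46 kN, N_CD = 4.34 kN, N_BC = 13.53 kN, N_AB = -7.87 kN.
A_AB = 907.9 mm².
A_BC = 956.8 mm².
A_CD = 1917 mm².
A_DE = 1473 mm².
δ_AB = -7870·235/(907.9·11800) = -0.1726 mm
δ_BC = 13530·175/(956.8·11800) = 0.2097 mm
δ_CD = 4340·345/(1917·11800) = 0.0662 mm
δ_DE = -9460·297/(1473·11800) = -0.1617 mm
δ = Σδ_i = -0.0584 mm.

-0.0584 mm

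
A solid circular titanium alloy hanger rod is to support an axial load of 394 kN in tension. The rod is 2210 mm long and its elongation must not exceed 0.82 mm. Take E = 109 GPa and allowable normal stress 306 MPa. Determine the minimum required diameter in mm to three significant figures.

111 mm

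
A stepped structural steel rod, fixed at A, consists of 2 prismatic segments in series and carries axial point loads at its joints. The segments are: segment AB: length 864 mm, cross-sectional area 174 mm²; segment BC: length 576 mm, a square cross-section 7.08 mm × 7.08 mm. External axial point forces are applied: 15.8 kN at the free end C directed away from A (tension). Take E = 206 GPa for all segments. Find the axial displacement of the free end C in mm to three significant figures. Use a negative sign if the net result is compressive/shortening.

1.26 mm

Internal axial forces (sectioning from the free end, tension +): N_BC = 15.8 kN, N_AB = 15.8 kN.
A_BC = 50.13 mm².
δ_AB = 15800·864/(174·206000) = 0.3809 mm
δ_BC = 15800·576/(50.13·206000) = 0.8813 mm
δ = Σδ_i = 1.262 mm.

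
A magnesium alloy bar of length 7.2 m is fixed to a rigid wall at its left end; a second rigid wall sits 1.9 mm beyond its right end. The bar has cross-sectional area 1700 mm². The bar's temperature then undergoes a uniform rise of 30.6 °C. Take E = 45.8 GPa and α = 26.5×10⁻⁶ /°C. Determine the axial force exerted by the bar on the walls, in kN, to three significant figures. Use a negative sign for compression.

-42.6 kN

Free thermal expansion αLΔT = 26.5e-6 · 7200 · 30.6 = 5.838 mm.
The walls engage after the gap closes; constrained expansion = 5.838 − 1.9 = 3.938 mm.
The walls impose strain ε = −(3.938)/7200 = -5.4701e-04; σ = Eε = 45800 · -5.4701e-04 = -25.05 MPa.
Wall reaction R = σ·A = -25.05·1700 = -42590 N = -42.59 kN.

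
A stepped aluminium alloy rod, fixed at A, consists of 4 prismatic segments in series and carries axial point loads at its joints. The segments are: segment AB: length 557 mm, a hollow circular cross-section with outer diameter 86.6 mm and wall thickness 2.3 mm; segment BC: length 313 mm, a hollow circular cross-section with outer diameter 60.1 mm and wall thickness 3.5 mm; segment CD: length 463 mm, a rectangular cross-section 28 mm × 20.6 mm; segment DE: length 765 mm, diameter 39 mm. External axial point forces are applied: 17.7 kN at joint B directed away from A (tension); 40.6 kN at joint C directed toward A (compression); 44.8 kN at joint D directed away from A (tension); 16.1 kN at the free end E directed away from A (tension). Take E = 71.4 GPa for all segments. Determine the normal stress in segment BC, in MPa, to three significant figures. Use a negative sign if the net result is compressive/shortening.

32.6 MPa

Internal axial forces (sectioning from the free end, tension +): N_DE = 16.1 kN, N_CD = 60.9 kN, N_BC = 20.3 kN, N_AB = 38 kN.
A_BC = 622.3 mm².
σ_BC = N_BC/A_BC = 20300/622.3 = 32.62 MPa.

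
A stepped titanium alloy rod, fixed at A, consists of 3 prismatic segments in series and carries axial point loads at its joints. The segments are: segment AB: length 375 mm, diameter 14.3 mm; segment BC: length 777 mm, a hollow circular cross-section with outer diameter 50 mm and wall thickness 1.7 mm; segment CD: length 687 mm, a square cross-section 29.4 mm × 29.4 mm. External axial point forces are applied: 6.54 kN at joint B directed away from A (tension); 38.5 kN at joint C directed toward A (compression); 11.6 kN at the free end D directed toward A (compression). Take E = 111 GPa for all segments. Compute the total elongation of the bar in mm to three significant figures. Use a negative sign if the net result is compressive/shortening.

Internal axial forces (sectioning from the free end, tension +): N_CD = -11.6 kN, N_BC = -50.1 kN, N_AB = -43.56 kN.
A_AB = 160.6 mm².
A_BC = 258 mm².
A_CD = 864.4 mm².
δ_AB = -43560·375/(160.6·111000) = -0.9163 mm
δ_BC = -50100·777/(258·111000) = -1.36 mm
δ_CD = -11600·687/(864.4·111000) = -0.08306 mm
δ = Σδ_i = -2.359 mm.

-2.36 mm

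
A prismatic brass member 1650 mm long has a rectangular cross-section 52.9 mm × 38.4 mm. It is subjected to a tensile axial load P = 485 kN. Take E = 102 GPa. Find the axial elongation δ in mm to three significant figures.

3.86 mm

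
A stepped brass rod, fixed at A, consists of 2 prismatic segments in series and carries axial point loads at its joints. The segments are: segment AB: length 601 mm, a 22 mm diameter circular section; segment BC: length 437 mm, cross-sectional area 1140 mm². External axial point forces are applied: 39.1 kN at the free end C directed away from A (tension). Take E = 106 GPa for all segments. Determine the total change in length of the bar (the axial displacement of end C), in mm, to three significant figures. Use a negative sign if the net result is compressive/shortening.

0.725 mm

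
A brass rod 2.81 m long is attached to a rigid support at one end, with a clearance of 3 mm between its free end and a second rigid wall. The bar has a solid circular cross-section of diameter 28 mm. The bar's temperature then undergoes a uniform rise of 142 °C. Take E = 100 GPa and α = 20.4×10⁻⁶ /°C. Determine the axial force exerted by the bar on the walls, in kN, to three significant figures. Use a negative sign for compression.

Free thermal expansion αLΔT = 20.4e-6 · 2810 · 142 = 8.14 mm.
The walls engage after the gap closes; constrained expansion = 8.14 − 3 = 5.14 mm.
The walls impose strain ε = −(5.14)/2810 = -1.8292e-03; σ = Eε = 100000 · -1.8292e-03 = -182.9 MPa.
Wall reaction R = σ·A = -182.9·615.8 = -112600 N = -112.6 kN.

-113 kN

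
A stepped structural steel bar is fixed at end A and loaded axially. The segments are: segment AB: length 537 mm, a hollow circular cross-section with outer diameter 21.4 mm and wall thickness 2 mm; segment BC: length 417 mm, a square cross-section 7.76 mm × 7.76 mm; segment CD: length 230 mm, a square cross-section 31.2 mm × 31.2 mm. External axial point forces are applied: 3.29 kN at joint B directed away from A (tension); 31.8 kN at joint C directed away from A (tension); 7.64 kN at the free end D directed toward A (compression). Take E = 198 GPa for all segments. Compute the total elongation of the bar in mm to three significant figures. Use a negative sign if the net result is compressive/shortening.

Internal axial forces (sectioning from the free end, tension +): N_CD = -7.64 kN, N_BC = 24.16 kN, N_AB = 27.45 kN.
A_AB = 121.9 mm².
A_BC = 60.22 mm².
A_CD = 973.4 mm².
δ_AB = 27450·537/(121.9·198000) = 0.6108 mm
δ_BC = 24160·417/(60.22·198000) = 0.845 mm
δ_CD = -7640·230/(973.4·198000) = -0.009117 mm
δ = Σδ_i = 1.447 mm.

1.45 mm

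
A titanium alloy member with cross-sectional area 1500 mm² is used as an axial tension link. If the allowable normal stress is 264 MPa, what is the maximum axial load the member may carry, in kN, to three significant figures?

396 kN

P_max = σ_allow · A = 264 · 1500 = 396000 N = 396 kN.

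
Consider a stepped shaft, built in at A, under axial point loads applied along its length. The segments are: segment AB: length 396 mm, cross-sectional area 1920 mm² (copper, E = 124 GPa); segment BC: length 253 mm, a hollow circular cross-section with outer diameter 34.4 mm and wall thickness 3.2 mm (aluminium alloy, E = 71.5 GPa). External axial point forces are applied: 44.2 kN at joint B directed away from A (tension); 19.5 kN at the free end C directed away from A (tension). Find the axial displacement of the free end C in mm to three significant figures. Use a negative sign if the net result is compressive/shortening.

Internal axial forces (sectioning from the free end, tension +): N_BC = 19.5 kN, N_AB = 63.7 kN.
A_BC = 313.7 mm².
δ_AB = 63700·396/(1920·124000) = 0.106 mm
δ_BC = 19500·253/(313.7·71500) = 0.22 mm
δ = Σδ_i = 0.3259 mm.

0.326 mm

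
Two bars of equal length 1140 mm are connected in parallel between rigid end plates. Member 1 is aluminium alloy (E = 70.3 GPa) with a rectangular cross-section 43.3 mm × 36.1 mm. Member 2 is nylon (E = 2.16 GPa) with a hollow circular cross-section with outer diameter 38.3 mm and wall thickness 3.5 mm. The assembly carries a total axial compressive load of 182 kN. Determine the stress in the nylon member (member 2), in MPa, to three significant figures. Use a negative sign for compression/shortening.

A_1 = 1563 mm².
A_2 = 382.6 mm².
Equal strain + equilibrium ⇒ each member carries load in proportion to AE: A₁E₁ = 109900000 N, A₂E₂ = 826500 N, ΣAE = 110700000 N.
σ₂ = P·E₂/ΣAE = -182000·2160/110700000 = -3.551 MPa.

-3.55 MPa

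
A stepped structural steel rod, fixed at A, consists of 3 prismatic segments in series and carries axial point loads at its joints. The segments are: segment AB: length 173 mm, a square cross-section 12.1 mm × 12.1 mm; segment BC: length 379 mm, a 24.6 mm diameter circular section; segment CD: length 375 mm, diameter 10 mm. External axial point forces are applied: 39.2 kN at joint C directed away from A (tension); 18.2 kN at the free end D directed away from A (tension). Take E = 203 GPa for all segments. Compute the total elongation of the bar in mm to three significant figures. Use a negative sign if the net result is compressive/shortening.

Internal axial forces (sectioning from the free end, tension +): N_CD = 18.2 kN, N_BC = 57.4 kN, N_AB = 57.4 kN.
A_AB = 146.4 mm².
A_BC = 475.3 mm².
A_CD = 78.54 mm².
δ_AB = 57400·173/(146.4·203000) = 0.3341 mm
δ_BC = 57400·379/(475.3·203000) = 0.2255 mm
δ_CD = 18200·375/(78.54·203000) = 0.4281 mm
δ = Σδ_i = 0.9877 mm.

0.988 mm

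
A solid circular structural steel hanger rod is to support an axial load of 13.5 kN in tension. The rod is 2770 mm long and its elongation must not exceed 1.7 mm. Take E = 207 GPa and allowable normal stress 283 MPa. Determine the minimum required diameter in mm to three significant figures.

11.6 mm

Required area A ≥ P/σ_allow = 13500/283 = 47.7 mm².
For a solid circular section, d ≥ √(4A/π) = 7.793 mm.
Elongation limit: A ≥ PL/(Eδ_allow) = 13500·2770/(207000·1.7) = 106.3 mm² ⇒ d ≥ 11.63 mm.
The elongation limit governs.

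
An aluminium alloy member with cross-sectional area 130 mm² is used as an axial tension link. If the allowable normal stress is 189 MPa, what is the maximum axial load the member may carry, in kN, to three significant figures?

P_max = σ_allow · A = 189 · 130 = 24570 N = 24.57 kN.

24.6 kN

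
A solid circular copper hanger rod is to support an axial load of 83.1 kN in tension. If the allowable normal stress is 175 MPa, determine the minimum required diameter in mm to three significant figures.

24.6 mm

Required area A ≥ P/σ_allow = 83100/175 = 474.9 mm².
For a solid circular section, d ≥ √(4A/π) = 24.59 mm.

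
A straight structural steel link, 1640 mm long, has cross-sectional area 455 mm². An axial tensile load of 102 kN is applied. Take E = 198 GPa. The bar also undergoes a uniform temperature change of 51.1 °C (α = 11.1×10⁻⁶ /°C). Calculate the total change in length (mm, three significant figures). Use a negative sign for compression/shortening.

δ_mech = NL/(AE) = 102000·1640/(455·198000) = 1.857 mm.
δ_thermal = αLΔT = 11.1e-6·1640·51.1 = 0.9302 mm.
δ = δ_mech + δ_thermal = 2.787 mm.

2.79 mm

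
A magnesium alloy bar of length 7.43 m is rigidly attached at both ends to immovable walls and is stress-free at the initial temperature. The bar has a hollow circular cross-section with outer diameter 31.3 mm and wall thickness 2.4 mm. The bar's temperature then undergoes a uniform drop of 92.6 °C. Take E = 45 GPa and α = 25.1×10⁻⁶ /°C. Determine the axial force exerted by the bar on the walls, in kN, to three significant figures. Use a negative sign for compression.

22.8 kN

Free thermal expansion αLΔT = 25.1e-6 · 7430 · -92.6 = -17.27 mm.
The walls impose strain ε = −(-17.27)/7430 = 2.3243e-03; σ = Eε = 45000 · 2.3243e-03 = 104.6 MPa.
Wall reaction R = σ·A = 104.6·217.9 = 22790 N = 22.79 kN.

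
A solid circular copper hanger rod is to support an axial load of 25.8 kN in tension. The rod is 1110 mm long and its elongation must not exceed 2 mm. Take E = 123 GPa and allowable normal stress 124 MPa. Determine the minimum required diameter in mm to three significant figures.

Required area A ≥ P/σ_allow = 25800/124 = 208.1 mm².
For a solid circular section, d ≥ √(4A/π) = 16.28 mm.
Elongation limit: A ≥ PL/(Eδ_allow) = 25800·1110/(123000·2) = 116.4 mm² ⇒ d ≥ 12.17 mm.
The stress limit governs.

16.3 mm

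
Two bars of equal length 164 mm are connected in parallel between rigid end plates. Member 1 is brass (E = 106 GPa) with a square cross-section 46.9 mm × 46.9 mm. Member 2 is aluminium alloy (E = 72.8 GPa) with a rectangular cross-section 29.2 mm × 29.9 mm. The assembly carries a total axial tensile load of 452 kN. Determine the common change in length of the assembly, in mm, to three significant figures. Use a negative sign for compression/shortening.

0.250 mm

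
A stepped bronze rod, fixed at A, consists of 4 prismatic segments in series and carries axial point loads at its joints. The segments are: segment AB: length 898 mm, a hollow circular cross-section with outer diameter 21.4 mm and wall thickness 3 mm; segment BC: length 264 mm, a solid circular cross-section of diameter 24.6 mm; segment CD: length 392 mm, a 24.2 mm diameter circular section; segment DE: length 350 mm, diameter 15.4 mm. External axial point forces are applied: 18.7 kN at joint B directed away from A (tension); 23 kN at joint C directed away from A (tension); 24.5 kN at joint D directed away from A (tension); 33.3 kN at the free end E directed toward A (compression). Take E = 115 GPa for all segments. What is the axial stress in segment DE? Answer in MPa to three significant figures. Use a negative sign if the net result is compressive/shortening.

-179 MPa

Internal axial forces (sectioning from the free end, tension +): N_DE = -33.3 kN, N_CD = -8.8 kN, N_BC = 14.2 kN, N_AB = 32.9 kN.
A_DE = 186.3 mm².
σ_DE = N_DE/A_DE = -33300/186.3 = -178.8 MPa.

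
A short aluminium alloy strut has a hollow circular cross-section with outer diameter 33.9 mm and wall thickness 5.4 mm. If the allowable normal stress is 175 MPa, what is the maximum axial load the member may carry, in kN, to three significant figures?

A = 483.5 mm².
P_max = σ_allow · A = 175 · 483.5 = 84610 N = 84.61 kN.

84.6 kN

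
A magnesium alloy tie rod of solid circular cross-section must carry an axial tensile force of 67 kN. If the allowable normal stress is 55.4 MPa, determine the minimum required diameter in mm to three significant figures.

39.2 mm

Required area A ≥ P/σ_allow = 67000/55.4 = 1209 mm².
For a solid circular section, d ≥ √(4A/π) = 39.24 mm.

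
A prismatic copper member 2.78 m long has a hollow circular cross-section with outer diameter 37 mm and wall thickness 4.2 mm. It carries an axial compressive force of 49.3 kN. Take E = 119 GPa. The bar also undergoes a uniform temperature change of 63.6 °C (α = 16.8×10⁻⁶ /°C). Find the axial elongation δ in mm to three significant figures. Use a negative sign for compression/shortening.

0.309 mm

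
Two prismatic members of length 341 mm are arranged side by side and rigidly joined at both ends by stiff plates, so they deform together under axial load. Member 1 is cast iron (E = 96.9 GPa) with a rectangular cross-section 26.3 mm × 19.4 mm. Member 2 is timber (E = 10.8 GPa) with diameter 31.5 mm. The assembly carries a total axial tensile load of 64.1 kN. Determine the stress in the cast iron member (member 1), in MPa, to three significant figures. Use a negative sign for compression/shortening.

107 MPa

A_1 = 510.2 mm².
A_2 = 779.3 mm².
Equal strain + equilibrium ⇒ each member carries load in proportion to AE: A₁E₁ = 49440000 N, A₂E₂ = 8417000 N, ΣAE = 57860000 N.
σ₁ = P·E₁/ΣAE = 64100·96900/57860000 = 107.4 MPa.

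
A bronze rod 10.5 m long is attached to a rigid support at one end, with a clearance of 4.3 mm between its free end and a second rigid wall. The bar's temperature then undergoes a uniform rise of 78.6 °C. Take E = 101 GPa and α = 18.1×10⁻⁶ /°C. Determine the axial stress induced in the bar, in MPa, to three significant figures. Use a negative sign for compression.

Free thermal expansion αLΔT = 18.1e-6 · 10500 · 78.6 = 14.94 mm.
The walls engage after the gap closes; constrained expansion = 14.94 − 4.3 = 10.64 mm.
The walls impose strain ε = −(10.64)/10500 = -1.0131e-03; σ = Eε = 101000 · -1.0131e-03 = -102.3 MPa.

-102 MPa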